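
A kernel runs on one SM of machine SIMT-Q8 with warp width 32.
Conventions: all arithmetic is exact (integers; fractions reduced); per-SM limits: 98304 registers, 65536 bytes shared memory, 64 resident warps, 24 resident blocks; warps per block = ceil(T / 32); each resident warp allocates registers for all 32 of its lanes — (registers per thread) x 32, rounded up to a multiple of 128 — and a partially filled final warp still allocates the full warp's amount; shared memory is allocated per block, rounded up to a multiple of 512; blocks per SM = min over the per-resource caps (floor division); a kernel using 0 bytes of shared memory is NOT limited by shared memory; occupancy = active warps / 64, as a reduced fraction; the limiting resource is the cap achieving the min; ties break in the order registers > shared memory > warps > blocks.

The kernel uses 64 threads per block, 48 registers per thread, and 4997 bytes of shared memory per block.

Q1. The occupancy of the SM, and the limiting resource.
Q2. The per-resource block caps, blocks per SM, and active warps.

Answer: occupancy 3/8, limited by shared memory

registers: 32 blocks
shared memory: 12 blocks
warps: 32 blocks
blocks: 24 blocks

Answer: 12 blocks, 24 active warps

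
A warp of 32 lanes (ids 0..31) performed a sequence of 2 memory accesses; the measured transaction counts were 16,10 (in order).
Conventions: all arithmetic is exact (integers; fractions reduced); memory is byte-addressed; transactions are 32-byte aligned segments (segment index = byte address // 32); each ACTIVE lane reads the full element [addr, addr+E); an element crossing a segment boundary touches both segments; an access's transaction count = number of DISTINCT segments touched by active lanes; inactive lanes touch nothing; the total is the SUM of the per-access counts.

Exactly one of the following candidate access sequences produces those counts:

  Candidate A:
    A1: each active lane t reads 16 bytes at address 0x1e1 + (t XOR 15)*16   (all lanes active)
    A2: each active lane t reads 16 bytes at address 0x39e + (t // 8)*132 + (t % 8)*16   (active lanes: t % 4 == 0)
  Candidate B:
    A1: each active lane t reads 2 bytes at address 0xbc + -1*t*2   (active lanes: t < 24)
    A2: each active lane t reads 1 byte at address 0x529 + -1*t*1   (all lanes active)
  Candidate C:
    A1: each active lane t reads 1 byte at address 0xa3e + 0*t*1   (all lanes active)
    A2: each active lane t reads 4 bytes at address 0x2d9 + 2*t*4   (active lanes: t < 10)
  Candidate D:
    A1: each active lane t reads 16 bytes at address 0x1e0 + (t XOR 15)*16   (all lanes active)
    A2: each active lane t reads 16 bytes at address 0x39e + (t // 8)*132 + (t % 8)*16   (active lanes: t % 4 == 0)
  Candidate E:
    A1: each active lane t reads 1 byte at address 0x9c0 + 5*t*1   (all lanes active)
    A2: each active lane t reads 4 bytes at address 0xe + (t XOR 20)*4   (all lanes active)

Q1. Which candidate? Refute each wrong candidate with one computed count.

A: A1 gives 17 transactions, not 16
B: A1 gives 2 transactions, not 16
C: A1 gives 1 transaction, not 16
E: A1 gives 5 transactions, not 16
D: all counts match (16,10)

Answer: D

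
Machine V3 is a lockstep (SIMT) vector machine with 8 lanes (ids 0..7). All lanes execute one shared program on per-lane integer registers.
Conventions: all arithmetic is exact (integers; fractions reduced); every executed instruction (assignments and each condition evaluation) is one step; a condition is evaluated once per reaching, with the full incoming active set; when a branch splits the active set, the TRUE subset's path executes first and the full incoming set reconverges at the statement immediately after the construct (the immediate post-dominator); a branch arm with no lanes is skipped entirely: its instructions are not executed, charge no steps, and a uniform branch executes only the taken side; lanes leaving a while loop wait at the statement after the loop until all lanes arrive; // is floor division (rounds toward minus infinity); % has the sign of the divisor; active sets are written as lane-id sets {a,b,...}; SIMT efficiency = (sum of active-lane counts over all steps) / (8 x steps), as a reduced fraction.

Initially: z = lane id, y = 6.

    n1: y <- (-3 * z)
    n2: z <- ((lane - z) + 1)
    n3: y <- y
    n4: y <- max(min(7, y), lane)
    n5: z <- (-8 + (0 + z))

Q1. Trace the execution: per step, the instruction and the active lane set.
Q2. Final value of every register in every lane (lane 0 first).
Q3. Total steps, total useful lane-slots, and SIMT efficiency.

step 0: y <- (-3 * z)                {0,1,2,3,4,5,6,7}
step 1: z <- ((lane - z) + 1)        {0,1,2,3,4,5,6,7}
step 2: y <- y                       {0,1,2,3,4,5,6,7}
step 3: y <- max(min(7, y), lane)    {0,1,2,3,4,5,6,7}
step 4: z <- (-8 + (0 + z))          {0,1,2,3,4,5,6,7}

Answer: 5 steps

z: -7,-7,-7,-7,-7,-7,-7,-7
y: 0,1,2,3,4,5,6,7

steps = 5; useful = 40; efficiency = 40/40 = 1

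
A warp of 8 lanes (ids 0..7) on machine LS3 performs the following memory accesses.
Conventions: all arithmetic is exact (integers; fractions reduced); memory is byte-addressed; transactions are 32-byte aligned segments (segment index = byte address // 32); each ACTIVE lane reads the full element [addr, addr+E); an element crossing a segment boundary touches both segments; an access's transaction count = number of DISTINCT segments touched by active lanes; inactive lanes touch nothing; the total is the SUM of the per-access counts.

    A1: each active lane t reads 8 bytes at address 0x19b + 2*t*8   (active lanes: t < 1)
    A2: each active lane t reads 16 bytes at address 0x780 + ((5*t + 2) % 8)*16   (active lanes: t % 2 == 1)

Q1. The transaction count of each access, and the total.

A1: 2 transactions
A2: 4 transactions

Answer: 2,4; total 6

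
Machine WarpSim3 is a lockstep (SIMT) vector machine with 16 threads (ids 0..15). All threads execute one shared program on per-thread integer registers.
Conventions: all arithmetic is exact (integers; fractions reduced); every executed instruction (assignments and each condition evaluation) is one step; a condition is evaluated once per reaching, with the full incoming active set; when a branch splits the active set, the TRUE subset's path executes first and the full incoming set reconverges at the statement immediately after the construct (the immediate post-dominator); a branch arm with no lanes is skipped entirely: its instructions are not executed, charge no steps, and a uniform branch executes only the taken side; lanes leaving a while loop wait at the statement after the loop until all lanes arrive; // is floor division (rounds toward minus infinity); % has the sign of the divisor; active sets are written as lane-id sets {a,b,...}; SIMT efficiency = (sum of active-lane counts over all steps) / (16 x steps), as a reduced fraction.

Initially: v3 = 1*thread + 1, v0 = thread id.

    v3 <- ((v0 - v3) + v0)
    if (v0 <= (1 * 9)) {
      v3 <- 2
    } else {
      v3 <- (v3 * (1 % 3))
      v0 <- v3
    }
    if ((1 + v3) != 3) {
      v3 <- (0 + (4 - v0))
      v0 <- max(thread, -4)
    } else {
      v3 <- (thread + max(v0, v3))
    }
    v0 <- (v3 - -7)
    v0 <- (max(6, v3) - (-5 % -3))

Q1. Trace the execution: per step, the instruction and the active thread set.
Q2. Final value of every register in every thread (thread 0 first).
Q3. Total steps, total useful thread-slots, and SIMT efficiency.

step 0: v3 <- ((v0 - v3) + v0)       {0,1,2,3,4,5,6,7,8,9,10,11,12,13,14,15}
step 1: eval (v0 <= (1 * 9))         {0,1,2,3,4,5,6,7,8,9,10,11,12,13,14,15}
step 2: v3 <- 2                      {0,1,2,3,4,5,6,7,8,9}
step 3: v3 <- (v3 * (1 % 3))         {10,11,12,13,14,15}
step 4: v0 <- v3                     {10,11,12,13,14,15}
step 5: eval ((1 + v3) != 3)         {0,1,2,3,4,5,6,7,8,9,10,11,12,13,14,15}
step 6: v3 <- (0 + (4 - v0))         {10,11,12,13,14,15}
step 7: v0 <- max(thread, -4)        {10,11,12,13,14,15}
step 8: v3 <- (thread + max(v0, v3)) {0,1,2,3,4,5,6,7,8,9}
step 9: v0 <- (v3 - -7)              {0,1,2,3,4,5,6,7,8,9,10,11,12,13,14,15}
step 10: v0 <- (max(6, v3) - (-5 % -3)) {0,1,2,3,4,5,6,7,8,9,10,11,12,13,14,15}

Answer: 11 steps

v3: 2,3,4,6,8,10,12,14,16,18,-5,-6,-7,-8,-9,-10
v0: 8,8,8,8,10,12,14,16,18,20,8,8,8,8,8,8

steps = 11; useful = 124; efficiency = 124/176 = 31/44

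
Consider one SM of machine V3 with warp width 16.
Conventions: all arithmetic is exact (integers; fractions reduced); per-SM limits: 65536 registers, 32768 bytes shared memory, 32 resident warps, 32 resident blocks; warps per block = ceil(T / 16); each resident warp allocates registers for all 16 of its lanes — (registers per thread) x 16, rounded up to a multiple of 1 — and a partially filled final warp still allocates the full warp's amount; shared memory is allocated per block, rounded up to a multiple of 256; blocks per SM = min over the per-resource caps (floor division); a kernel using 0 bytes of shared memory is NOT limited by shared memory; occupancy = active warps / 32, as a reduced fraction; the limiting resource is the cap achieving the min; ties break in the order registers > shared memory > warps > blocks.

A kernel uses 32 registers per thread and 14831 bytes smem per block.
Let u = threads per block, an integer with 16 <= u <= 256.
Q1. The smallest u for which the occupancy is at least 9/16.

Answer: u = 129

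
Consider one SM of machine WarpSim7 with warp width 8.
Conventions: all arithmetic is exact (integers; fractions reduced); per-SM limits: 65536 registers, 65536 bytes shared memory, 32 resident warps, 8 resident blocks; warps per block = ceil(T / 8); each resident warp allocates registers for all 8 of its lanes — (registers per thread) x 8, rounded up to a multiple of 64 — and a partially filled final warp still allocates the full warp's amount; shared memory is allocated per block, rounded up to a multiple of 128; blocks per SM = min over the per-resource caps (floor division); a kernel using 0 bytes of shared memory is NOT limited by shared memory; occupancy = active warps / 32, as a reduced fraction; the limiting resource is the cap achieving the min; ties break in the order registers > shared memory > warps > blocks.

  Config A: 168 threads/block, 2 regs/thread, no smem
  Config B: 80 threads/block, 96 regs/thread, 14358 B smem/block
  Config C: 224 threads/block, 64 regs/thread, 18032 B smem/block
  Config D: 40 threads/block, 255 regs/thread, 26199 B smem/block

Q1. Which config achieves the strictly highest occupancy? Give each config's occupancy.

occupancies: A 21/32, B 15/16, C 7/8, D 5/16

Answer: B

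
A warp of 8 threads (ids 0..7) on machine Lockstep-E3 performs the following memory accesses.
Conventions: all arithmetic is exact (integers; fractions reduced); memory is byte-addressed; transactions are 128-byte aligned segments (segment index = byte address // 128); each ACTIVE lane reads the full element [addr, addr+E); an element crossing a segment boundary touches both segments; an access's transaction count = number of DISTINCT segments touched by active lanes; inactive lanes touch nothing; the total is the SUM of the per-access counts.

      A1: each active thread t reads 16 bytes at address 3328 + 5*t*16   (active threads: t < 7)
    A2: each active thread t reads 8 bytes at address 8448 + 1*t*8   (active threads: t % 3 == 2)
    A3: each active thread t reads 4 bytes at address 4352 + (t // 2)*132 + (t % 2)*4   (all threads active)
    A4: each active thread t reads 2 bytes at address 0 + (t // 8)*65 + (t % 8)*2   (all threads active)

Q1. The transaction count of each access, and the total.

A1: 4 transactions
A2: 1 transaction
A3: 4 transactions
A4: 1 transaction

Answer: 4,1,4,1; total 10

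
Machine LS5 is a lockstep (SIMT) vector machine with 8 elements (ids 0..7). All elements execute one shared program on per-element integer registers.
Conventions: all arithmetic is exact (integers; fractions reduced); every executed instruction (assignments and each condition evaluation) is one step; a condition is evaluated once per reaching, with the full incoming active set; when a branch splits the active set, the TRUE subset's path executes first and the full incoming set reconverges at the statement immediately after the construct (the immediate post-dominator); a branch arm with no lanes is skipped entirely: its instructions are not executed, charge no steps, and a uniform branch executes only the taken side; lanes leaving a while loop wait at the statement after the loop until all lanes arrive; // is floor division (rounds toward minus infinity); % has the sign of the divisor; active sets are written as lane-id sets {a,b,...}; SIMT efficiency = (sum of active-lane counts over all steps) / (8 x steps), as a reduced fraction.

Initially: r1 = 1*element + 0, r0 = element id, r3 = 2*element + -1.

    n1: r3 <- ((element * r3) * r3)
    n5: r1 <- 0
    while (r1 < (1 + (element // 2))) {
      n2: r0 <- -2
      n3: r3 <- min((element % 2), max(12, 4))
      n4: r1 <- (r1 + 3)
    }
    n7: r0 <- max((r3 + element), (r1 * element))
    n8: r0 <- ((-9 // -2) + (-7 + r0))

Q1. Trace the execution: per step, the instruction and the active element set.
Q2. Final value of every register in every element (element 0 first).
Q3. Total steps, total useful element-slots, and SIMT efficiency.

step 0: r3 <- ((element * r3) * r3)  {0,1,2,3,4,5,6,7}
step 1: r1 <- 0                      {0,1,2,3,4,5,6,7}
step 2: eval (r1 < (1 + (element // 2))) {0,1,2,3,4,5,6,7}
step 3: r0 <- -2                     {0,1,2,3,4,5,6,7}
step 4: r3 <- min((element % 2), max(12, 4)) {0,1,2,3,4,5,6,7}
step 5: r1 <- (r1 + 3)               {0,1,2,3,4,5,6,7}
step 6: eval (r1 < (1 + (element // 2))) {0,1,2,3,4,5,6,7}
step 7: r0 <- -2                     {6,7}
step 8: r3 <- min((element % 2), max(12, 4)) {6,7}
step 9: r1 <- (r1 + 3)               {6,7}
step 10: eval (r1 < (1 + (element // 2))) {6,7}
step 11: r0 <- max((r3 + element), (r1 * element)) {0,1,2,3,4,5,6,7}
step 12: r0 <- ((-9 // -2) + (-7 + r0)) {0,1,2,3,4,5,6,7}

Answer: 13 steps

r1: 3,3,3,3,3,3,6,6
r0: -3,0,3,6,9,12,33,39
r3: 0,1,0,1,0,1,0,1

steps = 13; useful = 80; efficiency = 80/104 = 10/13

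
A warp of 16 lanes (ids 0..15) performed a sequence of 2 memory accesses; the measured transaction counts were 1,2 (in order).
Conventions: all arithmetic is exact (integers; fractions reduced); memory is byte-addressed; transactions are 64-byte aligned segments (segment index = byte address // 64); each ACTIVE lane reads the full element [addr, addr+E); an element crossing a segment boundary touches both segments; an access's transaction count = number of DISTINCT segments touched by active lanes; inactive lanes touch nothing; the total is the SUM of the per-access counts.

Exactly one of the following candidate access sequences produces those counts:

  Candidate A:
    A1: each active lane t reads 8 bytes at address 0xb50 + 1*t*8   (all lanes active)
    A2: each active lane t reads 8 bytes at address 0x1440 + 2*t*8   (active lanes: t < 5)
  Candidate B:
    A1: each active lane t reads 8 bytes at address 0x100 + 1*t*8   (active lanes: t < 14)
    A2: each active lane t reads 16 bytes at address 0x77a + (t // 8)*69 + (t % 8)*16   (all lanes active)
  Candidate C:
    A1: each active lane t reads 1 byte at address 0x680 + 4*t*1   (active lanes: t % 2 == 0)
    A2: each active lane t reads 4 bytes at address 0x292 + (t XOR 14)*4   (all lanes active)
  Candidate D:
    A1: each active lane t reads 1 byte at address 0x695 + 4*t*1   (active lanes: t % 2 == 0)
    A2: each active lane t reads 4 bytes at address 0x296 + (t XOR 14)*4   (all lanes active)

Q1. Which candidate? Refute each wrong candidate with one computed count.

A: A1 gives 3 transactions, not 1
B: A1 gives 2 transactions, not 1
D: A1 gives 2 transactions, not 1
C: all counts match (1,2)

Answer: C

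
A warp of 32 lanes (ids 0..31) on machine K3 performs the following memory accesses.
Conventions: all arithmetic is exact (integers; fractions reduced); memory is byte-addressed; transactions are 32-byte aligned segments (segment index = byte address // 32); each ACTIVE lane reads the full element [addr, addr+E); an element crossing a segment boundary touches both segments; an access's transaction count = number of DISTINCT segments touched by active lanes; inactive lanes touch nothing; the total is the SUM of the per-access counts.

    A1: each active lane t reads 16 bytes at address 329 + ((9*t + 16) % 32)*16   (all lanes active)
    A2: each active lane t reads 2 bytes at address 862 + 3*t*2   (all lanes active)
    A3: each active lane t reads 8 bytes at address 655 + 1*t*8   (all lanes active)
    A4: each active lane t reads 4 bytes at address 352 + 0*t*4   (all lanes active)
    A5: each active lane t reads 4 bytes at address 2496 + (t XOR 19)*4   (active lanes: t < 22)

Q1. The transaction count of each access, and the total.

A1: 17 transactions
A2: 7 transactions
A3: 9 transactions
A4: 1 transaction
A5: 3 transactions

Answer: 17,7,9,1,3; total 37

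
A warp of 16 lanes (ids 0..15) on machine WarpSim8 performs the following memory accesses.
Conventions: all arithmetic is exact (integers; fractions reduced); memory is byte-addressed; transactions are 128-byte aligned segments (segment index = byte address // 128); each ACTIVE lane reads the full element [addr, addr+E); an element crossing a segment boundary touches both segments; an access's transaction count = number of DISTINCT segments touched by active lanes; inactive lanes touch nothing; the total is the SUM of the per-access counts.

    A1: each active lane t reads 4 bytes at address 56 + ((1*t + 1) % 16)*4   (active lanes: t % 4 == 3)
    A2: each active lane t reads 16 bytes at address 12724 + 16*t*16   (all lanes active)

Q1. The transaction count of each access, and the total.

A1: 1 transaction
A2: 16 transactions

Answer: 1,16; total 17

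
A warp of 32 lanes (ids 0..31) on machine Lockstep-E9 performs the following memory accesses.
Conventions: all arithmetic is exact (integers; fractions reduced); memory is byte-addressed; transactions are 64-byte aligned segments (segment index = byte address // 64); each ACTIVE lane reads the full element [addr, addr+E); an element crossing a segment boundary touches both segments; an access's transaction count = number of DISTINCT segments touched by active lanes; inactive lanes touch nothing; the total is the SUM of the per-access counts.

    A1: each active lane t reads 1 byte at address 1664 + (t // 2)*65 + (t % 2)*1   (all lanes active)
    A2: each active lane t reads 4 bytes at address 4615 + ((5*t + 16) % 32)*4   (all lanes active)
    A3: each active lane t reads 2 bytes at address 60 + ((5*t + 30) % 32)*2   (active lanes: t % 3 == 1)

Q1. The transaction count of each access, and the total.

A1: 16 transactions
A2: 3 transactions
A3: 2 transactions

Answer: 16,3,2; total 21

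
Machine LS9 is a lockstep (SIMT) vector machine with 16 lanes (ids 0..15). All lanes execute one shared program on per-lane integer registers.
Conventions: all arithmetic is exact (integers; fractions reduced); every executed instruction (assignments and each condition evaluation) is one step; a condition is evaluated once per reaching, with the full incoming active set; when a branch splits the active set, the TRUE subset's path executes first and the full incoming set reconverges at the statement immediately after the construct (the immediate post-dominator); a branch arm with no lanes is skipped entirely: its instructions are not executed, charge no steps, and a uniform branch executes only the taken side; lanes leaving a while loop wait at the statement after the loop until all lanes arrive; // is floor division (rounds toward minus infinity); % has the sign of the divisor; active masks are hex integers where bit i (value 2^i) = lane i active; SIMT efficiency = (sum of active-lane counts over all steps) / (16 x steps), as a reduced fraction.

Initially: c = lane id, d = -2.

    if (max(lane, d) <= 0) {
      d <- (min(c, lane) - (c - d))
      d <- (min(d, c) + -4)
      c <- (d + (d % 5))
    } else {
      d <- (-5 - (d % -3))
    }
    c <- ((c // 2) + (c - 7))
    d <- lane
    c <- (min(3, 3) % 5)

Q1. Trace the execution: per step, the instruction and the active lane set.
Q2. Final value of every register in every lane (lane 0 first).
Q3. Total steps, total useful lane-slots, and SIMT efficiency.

step 0: eval (max(lane, d) <= 0)     0xffff
step 1: d <- (min(c, lane) - (c - d)) 0x0001
step 2: d <- (min(d, c) + -4)        0x0001
step 3: c <- (d + (d % 5))           0x0001
step 4: d <- (-5 - (d % -3))         0xfffe
step 5: c <- ((c // 2) + (c - 7))    0xffff
step 6: d <- lane                    0xffff
step 7: c <- (min(3, 3) % 5)         0xffff

Answer: 8 steps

c: 3,3,3,3,3,3,3,3,3,3,3,3,3,3,3,3
d: 0,1,2,3,4,5,6,7,8,9,10,11,12,13,14,15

steps = 8; useful = 82; efficiency = 82/128 = 41/64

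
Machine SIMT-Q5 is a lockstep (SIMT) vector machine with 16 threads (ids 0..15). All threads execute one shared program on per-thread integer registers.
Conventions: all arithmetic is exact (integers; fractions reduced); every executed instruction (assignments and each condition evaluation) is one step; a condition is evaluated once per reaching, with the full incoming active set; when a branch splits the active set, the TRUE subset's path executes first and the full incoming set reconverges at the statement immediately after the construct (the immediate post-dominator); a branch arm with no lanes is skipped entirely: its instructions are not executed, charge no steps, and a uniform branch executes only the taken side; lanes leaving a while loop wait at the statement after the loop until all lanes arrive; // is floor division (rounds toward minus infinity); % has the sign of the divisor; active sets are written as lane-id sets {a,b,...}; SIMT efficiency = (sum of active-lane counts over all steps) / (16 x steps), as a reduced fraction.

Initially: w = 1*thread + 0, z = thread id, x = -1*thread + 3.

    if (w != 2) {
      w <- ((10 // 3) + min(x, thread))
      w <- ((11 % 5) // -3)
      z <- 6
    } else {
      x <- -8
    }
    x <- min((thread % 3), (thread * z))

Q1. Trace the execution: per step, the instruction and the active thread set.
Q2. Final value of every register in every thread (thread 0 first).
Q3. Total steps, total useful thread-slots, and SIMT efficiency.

step 0: eval (w != 2)                {0,1,2,3,4,5,6,7,8,9,10,11,12,13,14,15}
step 1: w <- ((10 // 3) + min(x, thread)) {0,1,3,4,5,6,7,8,9,10,11,12,13,14,15}
step 2: w <- ((11 % 5) // -3)        {0,1,3,4,5,6,7,8,9,10,11,12,13,14,15}
step 3: z <- 6                       {0,1,3,4,5,6,7,8,9,10,11,12,13,14,15}
step 4: x <- -8                      {2}
step 5: x <- min((thread % 3), (thread * z)) {0,1,2,3,4,5,6,7,8,9,10,11,12,13,14,15}

Answer: 6 steps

w: -1,-1,2,-1,-1,-1,-1,-1,-1,-1,-1,-1,-1,-1,-1,-1
z: 6,6,2,6,6,6,6,6,6,6,6,6,6,6,6,6
x: 0,1,2,0,1,2,0,1,2,0,1,2,0,1,2,0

steps = 6; useful = 78; efficiency = 78/96 = 13/16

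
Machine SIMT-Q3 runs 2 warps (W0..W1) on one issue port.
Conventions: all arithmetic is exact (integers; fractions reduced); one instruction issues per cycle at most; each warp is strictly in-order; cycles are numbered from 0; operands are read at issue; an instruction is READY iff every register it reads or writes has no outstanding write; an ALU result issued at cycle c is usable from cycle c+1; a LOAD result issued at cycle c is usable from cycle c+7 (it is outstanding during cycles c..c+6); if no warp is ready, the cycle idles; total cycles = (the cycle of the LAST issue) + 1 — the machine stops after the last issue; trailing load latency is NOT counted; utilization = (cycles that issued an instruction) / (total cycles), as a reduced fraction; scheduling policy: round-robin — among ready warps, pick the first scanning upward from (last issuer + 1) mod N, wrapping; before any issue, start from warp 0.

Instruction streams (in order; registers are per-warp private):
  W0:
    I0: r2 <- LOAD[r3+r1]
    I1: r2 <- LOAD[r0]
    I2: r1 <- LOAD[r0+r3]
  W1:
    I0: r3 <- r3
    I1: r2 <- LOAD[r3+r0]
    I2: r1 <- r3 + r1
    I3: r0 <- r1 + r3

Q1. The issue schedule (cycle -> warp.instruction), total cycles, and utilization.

cycle 0: W0.I0
cycle 1: W1.I0
cycle 2: W1.I1
cycle 3: W1.I2
cycle 4: W1.I3
cycle 5: idle
cycle 6: idle
cycle 7: W0.I1
cycle 8: W0.I2

Answer: 9 cycles, utilization 7/9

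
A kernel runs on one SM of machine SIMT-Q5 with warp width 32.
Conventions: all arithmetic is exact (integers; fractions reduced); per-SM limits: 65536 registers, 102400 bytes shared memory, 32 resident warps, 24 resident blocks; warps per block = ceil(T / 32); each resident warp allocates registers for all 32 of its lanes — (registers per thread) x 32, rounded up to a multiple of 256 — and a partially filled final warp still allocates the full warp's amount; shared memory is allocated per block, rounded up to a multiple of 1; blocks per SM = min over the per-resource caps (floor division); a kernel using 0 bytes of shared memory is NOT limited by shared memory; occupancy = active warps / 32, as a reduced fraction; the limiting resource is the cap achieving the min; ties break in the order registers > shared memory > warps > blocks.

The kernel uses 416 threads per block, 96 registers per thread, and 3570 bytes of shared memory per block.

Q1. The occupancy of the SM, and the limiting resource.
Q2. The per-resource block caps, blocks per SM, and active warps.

Answer: occupancy 13/32, limited by registers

registers: 1 block
shared memory: 28 blocks
warps: 2 blocks
blocks: 24 blocks

Answer: 1 block, 13 active warps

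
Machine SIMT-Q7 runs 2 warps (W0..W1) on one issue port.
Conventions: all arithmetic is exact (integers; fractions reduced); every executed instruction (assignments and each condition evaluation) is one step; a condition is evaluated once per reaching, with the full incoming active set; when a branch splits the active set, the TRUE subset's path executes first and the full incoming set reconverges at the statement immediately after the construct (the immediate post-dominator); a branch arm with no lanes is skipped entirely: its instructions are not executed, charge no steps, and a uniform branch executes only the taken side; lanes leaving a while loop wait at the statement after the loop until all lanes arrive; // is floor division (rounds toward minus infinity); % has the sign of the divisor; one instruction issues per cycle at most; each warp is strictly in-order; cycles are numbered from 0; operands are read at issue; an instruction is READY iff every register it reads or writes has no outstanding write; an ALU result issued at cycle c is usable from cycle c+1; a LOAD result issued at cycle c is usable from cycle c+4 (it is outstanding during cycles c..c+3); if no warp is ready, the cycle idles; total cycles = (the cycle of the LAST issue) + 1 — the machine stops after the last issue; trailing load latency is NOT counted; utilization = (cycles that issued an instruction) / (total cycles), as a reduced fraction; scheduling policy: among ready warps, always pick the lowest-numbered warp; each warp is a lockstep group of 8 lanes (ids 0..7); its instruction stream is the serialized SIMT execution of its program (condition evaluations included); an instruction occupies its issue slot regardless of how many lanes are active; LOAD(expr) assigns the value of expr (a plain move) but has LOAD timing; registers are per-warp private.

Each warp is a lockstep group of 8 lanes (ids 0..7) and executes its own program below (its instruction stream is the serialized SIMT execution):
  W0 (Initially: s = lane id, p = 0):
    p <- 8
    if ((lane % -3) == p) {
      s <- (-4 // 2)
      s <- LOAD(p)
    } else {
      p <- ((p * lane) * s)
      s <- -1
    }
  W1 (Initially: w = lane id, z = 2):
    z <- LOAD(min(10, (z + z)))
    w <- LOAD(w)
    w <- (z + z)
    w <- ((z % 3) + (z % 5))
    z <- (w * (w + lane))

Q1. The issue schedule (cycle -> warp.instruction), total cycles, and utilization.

cycle 0: W0.I0
cycle 1: W0.I1
cycle 2: W0.I2
cycle 3: W0.I3
cycle 4: W1.I0
cycle 5: W1.I1
cycle 6: idle
cycle 7: idle
cycle 8: idle
cycle 9: W1.I2
cycle 10: W1.I3
cycle 11: W1.I4

Answer: 12 cycles, utilization 3/4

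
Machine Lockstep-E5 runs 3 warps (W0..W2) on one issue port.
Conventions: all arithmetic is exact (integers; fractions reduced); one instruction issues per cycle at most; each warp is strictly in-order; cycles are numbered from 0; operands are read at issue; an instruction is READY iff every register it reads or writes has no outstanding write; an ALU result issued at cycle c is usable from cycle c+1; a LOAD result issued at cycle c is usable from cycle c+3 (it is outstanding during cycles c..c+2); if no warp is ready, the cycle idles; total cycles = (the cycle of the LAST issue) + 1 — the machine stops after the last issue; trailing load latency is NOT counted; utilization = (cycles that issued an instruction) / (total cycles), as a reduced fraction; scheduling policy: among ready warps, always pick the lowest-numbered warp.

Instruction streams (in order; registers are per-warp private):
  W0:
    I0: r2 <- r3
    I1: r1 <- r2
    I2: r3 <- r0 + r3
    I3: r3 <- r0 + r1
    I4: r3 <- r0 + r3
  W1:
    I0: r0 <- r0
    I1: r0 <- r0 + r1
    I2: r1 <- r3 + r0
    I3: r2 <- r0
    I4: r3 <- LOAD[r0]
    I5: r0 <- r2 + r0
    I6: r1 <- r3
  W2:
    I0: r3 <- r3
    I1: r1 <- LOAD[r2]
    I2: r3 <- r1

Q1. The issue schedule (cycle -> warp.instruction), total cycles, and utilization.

cycle 0: W0.I0
cycle 1: W0.I1
cycle 2: W0.I2
cycle 3: W0.I3
cycle 4: W0.I4
cycle 5: W1.I0
cycle 6: W1.I1
cycle 7: W1.I2
cycle 8: W1.I3
cycle 9: W1.I4
cycle 10: W1.I5
cycle 11: W2.I0
cycle 12: W1.I6
cycle 13: W2.I1
cycle 14: idle
cycle 15: idle
cycle 16: W2.I2

Answer: 17 cycles, utilization 15/17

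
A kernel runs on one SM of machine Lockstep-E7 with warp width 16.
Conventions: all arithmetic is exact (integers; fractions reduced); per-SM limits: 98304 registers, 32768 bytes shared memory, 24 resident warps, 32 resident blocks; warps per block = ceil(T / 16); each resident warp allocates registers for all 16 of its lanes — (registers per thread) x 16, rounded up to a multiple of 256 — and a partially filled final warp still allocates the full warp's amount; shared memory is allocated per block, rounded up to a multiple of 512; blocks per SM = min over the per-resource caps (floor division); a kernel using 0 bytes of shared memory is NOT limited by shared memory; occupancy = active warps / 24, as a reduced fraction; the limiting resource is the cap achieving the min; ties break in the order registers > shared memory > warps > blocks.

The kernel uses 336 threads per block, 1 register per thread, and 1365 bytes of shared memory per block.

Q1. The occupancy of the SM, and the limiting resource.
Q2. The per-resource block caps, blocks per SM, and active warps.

Answer: occupancy 7/8, limited by warps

registers: 18 blocks
shared memory: 21 blocks
warps: 1 block
blocks: 32 blocks

Answer: 1 block, 21 active warps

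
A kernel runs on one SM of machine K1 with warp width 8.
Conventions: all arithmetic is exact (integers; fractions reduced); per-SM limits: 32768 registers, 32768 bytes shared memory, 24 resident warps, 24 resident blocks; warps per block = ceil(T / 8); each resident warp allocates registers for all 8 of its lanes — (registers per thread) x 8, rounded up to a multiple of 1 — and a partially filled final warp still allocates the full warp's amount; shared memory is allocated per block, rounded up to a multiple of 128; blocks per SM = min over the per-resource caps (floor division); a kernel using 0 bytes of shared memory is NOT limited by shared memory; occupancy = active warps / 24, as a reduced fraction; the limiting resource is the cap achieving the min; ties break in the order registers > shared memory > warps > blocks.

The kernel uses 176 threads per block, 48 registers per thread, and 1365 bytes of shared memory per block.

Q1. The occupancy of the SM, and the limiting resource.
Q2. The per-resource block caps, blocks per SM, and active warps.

Answer: occupancy 11/12, limited by warps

registers: 3 blocks
shared memory: 23 blocks
warps: 1 block
blocks: 24 blocks

Answer: 1 block, 22 active warps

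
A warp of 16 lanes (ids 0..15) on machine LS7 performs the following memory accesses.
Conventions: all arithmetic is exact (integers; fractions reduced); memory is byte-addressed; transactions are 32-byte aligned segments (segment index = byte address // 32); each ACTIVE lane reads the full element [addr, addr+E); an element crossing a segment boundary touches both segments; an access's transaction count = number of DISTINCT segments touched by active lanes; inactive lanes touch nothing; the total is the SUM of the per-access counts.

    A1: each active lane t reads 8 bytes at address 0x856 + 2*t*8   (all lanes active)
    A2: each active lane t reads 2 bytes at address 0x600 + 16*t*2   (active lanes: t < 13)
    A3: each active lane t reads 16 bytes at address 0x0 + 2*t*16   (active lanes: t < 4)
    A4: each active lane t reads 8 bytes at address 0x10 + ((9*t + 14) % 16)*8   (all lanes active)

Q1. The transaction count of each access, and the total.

A1: 9 transactions
A2: 13 transactions
A3: 4 transactions
A4: 5 transactions

Answer: 9,13,4,5; total 31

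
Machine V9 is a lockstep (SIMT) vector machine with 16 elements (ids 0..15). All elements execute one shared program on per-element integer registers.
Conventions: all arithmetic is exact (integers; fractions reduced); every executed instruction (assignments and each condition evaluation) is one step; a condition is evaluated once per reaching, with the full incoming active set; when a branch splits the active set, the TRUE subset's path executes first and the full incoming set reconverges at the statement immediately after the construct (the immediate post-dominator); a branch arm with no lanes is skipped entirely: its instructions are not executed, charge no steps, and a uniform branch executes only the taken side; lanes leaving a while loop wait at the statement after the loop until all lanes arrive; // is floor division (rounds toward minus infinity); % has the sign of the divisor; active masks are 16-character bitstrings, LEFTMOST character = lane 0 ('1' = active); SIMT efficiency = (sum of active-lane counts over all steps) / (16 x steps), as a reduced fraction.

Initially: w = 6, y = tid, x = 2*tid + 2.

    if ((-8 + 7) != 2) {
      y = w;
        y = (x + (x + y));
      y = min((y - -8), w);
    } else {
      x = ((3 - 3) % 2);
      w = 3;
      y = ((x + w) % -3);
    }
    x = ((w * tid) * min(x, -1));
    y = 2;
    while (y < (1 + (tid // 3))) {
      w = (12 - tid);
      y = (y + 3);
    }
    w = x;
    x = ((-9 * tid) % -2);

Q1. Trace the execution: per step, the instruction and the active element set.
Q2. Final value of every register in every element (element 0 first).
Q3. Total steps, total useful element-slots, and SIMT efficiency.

step 0: eval ((-8 + 7) != 2)         1111111111111111
step 1: y <- w                       1111111111111111
step 2: y <- (x + (x + y))           1111111111111111
step 3: y <- min((y - -8), w)        1111111111111111
step 4: x <- ((w * tid) * min(x, -1)) 1111111111111111
step 5: y <- 2                       1111111111111111
step 6: eval (y < (1 + (tid // 3)))  1111111111111111
step 7: w <- (12 - tid)              0000001111111111
step 8: y <- (y + 3)                 0000001111111111
step 9: eval (y < (1 + (tid // 3)))  0000001111111111
step 10: w <- (12 - tid)              0000000000000001
step 11: y <- (y + 3)                 0000000000000001
step 12: eval (y < (1 + (tid // 3)))  0000000000000001
step 13: w <- x                       1111111111111111
step 14: x <- ((-9 * tid) % -2)       1111111111111111

Answer: 15 steps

w: 0,-6,-12,-18,-24,-30,-36,-42,-48,-54,-60,-66,-72,-78,-84,-90
y: 2,2,2,2,2,2,5,5,5,5,5,5,5,5,5,8
x: 0,-1,0,-1,0,-1,0,-1,0,-1,0,-1,0,-1,0,-1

steps = 15; useful = 177; efficiency = 177/240 = 59/80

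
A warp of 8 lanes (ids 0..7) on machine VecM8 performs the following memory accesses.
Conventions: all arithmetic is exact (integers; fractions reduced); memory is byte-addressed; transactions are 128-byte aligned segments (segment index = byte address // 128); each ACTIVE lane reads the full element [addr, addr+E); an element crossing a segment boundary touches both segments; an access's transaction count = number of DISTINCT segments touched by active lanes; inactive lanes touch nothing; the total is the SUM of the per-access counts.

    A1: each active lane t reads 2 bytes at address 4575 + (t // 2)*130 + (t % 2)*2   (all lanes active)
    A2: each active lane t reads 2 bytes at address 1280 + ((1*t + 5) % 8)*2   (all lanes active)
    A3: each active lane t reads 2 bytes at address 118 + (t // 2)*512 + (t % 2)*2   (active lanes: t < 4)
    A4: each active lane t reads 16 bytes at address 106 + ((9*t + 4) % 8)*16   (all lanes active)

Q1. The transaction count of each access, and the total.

A1: 4 transactions
A2: 1 transaction
A3: 2 transactions
A4: 2 transactions

Answer: 4,1,2,2; total 9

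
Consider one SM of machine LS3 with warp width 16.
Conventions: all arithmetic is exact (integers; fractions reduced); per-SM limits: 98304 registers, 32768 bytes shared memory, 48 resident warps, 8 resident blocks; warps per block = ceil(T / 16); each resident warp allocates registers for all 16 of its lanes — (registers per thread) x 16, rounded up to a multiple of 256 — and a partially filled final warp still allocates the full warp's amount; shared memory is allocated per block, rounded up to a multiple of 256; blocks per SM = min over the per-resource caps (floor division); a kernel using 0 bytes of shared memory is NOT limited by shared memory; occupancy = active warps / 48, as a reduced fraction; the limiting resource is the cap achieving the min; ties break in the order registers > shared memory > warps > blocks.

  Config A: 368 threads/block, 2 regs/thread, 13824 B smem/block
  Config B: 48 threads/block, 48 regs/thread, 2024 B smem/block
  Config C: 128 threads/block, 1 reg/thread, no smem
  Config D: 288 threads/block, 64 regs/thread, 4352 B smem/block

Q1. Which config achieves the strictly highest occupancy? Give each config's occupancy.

occupancies: A 23/24, B 1/2, C 1, D 3/4

Answer: C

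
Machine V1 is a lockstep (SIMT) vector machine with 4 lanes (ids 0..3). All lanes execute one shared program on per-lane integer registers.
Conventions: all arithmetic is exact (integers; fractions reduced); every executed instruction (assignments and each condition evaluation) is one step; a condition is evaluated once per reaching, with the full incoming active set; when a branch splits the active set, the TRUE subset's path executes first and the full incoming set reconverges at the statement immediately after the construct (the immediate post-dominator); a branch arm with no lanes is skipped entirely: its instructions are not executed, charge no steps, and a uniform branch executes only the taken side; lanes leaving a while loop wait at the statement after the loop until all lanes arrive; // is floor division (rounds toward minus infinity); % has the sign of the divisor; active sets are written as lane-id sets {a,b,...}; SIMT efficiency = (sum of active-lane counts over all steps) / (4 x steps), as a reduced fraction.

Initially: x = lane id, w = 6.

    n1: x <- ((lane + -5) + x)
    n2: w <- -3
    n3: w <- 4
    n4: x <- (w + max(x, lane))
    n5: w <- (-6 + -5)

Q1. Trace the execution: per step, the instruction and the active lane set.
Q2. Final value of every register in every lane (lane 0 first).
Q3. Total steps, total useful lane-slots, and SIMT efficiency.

step 0: x <- ((lane + -5) + x)       {0,1,2,3}
step 1: w <- -3                      {0,1,2,3}
step 2: w <- 4                       {0,1,2,3}
step 3: x <- (w + max(x, lane))      {0,1,2,3}
step 4: w <- (-6 + -5)               {0,1,2,3}

Answer: 5 steps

x: 4,5,6,7
w: -11,-11,-11,-11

steps = 5; useful = 20; efficiency = 20/20 = 1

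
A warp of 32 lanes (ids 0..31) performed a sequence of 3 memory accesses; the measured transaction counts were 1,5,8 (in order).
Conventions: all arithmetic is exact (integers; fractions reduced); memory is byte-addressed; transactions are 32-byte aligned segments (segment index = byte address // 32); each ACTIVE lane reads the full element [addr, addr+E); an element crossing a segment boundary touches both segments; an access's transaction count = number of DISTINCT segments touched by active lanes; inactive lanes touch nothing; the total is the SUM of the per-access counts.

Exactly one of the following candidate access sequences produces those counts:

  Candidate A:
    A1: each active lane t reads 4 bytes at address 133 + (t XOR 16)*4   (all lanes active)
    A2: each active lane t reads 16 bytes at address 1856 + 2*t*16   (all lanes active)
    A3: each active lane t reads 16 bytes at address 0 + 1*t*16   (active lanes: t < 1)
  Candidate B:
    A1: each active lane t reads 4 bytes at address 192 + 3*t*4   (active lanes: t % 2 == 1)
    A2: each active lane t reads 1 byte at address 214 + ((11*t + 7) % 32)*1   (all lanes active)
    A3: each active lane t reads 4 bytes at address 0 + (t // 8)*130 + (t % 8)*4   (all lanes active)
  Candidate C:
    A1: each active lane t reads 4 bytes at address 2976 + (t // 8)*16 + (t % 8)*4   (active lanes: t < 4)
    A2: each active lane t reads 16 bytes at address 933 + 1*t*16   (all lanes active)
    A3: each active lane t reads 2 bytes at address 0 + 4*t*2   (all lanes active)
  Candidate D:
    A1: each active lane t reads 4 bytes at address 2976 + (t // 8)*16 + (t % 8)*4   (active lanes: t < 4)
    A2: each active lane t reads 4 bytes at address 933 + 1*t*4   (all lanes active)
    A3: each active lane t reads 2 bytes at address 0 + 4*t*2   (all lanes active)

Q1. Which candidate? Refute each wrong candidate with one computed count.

A: A1 gives 5 transactions, not 1
B: A1 gives 12 transactions, not 1
C: A2 gives 17 transactions, not 5
D: all counts match (1,5,8)

Answer: D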